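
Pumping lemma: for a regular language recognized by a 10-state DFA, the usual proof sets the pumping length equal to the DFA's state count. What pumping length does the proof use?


Pumping lemma for regular languages (standard proof):
Take p = |Q|, the number of DFA states.
Any string of length >= |Q| passes through |Q|+1 states while reading its first |Q| symbols,
so by pigeonhole some state repeats, giving the loop that can be pumped.
Here |Q| = 10
Therefore the proof uses p = 10

10


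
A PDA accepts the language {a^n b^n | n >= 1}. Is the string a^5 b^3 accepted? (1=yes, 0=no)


Language requires equal numbers of a's and b's
PDA pushes for each 'a', pops for each 'b'
Number of a's = 5
Number of b's = 3
5 != 3 -> Reject

0


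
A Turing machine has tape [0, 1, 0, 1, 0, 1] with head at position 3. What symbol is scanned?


Tape: [0, 1, 0, 1, 0, 1]
Positions: 0 1 2 3 4 5
Values:    0 1 0 1 0 1
Head at position 3
tape[3] = 1

1


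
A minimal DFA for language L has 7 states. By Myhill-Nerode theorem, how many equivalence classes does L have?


Myhill-Nerode theorem:
Number of equivalence classes = number of states in minimal DFA
Minimal DFA states = 7
Therefore equivalence classes = 7

7


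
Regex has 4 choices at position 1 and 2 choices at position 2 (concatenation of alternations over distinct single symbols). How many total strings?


First group: 4 alternatives
Second group: 2 alternatives
Concatenation: each choice from group 1 pairs with each from group 2
Total = 4 x 2 = 8

8


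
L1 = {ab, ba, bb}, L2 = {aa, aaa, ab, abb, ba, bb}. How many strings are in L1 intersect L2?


L1 = {ab, ba, bb}
L2 = {aa, aaa, ab, abb, ba, bb}
Checking each string in L1 against L2:
  'ab': in L2? Yes
  'ba': in L2? Yes
  'bb': in L2? Yes
Intersection = {ab, ba, bb}
|L1 ∩ L2| = 3

3


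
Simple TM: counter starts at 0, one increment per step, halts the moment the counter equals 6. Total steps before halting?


Counter starts at 0. Counting sequence:
  Step 1: counter = 1
  Step 2: counter = 2
  Step 3: counter = 3
  Step 4: counter = 4
  Step 5: counter = 5
  Step 6: counter = 6
Counter reached 6 -> halt
Total steps = 6

6


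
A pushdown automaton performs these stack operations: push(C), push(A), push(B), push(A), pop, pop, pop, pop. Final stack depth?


Tracing stack operations:
  push(C) -> stack = [C], depth=1
  push(A) -> stack = [C,A], depth=2
  push(B) -> stack = [C,A,B], depth=3
  push(A) -> stack = [C,A,B,A], depth=4
  pop -> removed A, stack = [C,A,B], depth=3
  pop -> removed B, stack = [C,A], depth=2
  pop -> removed A, stack = [C], depth=1
  pop -> removed C, stack = [], depth=0
Final depth = 0

0


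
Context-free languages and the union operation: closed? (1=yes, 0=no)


CFL closure properties:
  Closed under: union, concatenation, Kleene star
  NOT closed under: intersection, complement
Operation 'union' is in closed list -> Yes (closed)

1


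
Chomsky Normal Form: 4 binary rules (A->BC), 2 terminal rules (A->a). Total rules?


CNF allows two rule forms:
  A -> BC (binary): 4 rules
  A -> a (terminal): 2 rules
Total = 4 + 2 = 6

6


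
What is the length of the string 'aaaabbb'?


String: 'aaaabbb'
Counting characters:
  'a' appears 4 time(s)
  'b' appears 3 time(s)
Total length = 4 + 3 = 7

7


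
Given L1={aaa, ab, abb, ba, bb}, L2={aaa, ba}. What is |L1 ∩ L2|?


L1 = {aaa, ab, abb, ba, bb}
L2 = {aaa, ba}
Checking each string in L1 against L2:
  'aaa': in L2? Yes
  'ab': in L2? No
  'abb': in L2? No
  'ba': in L2? Yes
  'bb': in L2? No
Intersection = {aaa, ba}
|L1 ∩ L2| = 2

2


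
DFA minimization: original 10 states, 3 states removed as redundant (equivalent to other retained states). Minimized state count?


Original DFA: 10 states
Redundant states removed: 3
Minimized states = original - removed
= 10 - 3
= 7

7


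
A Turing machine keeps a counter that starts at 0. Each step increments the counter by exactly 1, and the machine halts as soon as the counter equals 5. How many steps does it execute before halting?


Counter starts at 0. Counting sequence:
  Step 1: counter = 1
  Step 2: counter = 2
  Step 3: counter = 3
  Step 4: counter = 4
  Step 5: counter = 5
Counter reached 5 -> halt
Total steps = 5

5


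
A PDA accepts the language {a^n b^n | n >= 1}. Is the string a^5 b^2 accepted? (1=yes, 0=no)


Language requires equal numbers of a's and b's
PDA pushes for each 'a', pops for each 'b'
Number of a's = 5
Number of b's = 2
5 != 2 -> Reject

0


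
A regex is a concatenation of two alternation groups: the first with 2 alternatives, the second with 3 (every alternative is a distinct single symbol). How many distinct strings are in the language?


First group: 2 alternatives
Second group: 3 alternatives
Concatenation: each choice from group 1 pairs with each from group 2
Total = 2 x 3 = 6

6


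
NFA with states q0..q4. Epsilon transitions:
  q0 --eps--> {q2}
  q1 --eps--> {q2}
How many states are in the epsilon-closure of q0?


Starting from q0
Initialize closure = {q0}
Follow epsilon from q0 -> add q2
Final closure: {q0, q2}
Size = 2

2


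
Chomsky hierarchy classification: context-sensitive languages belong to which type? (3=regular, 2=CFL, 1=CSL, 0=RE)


Chomsky hierarchy levels:
  Type 3: Regular (DFA/NFA/regex)
  Type 2: Context-free (PDA)
  Type 1: Context-sensitive
  Type 0: Recursively enumerable (TM)
'context-sensitive' corresponds to Type 1

1


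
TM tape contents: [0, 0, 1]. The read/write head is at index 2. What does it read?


Tape: [0, 0, 1]
Positions: 0 1 2
Values:    0 0 1
Head at position 2
tape[2] = 1

1


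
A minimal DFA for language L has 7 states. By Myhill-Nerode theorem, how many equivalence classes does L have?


Myhill-Nerode theorem:
Number of equivalence classes = number of states in minimal DFA
Minimal DFA states = 7
Therefore equivalence classes = 7

7


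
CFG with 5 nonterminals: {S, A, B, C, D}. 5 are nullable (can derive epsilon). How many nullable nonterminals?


Nonterminals: {S, A, B, C, D}
A nonterminal is nullable if it can derive epsilon
Counting nullable nonterminals: 5
Total nullable = 5

5


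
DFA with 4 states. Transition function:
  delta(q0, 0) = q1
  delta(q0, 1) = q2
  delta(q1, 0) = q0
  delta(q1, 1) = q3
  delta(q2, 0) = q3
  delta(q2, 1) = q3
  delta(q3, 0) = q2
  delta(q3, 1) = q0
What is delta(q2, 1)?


Looking up transition function:
delta(q2, 1) in the table
Row: q2, Column: 1
Result: q3

q3


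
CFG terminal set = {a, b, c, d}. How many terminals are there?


Terminal symbols: a, b, c, d
Counting each: a (#1), b (#2), c (#3), d (#4)
Total = 4

4


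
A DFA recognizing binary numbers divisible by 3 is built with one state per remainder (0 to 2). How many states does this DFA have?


Divisibility by 3 is tracked via the remainder mod 3: 0, 1, ..., 2
The construction assigns one state to each remainder
Number of remainders = 3

3


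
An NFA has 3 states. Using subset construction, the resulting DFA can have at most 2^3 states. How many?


NFA has 3 states
Subset construction: each DFA state = subset of NFA states
Maximum subsets = 2^3
2^3 = 8

8


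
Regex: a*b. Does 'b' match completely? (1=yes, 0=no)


Pattern: a*b
String: 'b'
Pattern requires: zero or more 'a's followed by exactly one 'b'
Found 0 leading 'a's
Remaining: 'b'
Remaining is exactly 'b' -> match
Result: 1

1


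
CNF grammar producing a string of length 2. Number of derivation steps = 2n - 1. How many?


Chomsky Normal Form derivation:
String length n = 2
Each step either:
  - Splits a nonterminal into two (n-1 such steps)
  - Converts a nonterminal to terminal (n such steps)
Total = (n-1) + n = 2n - 1
= 2(2) - 1
= 4 - 1
= 3

3


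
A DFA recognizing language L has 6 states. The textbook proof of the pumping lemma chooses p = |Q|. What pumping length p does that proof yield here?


Pumping lemma for regular languages (standard proof):
Take p = |Q|, the number of DFA states.
Any string of length >= |Q| passes through |Q|+1 states while reading its first |Q| symbols,
so by pigeonhole some state repeats, giving the loop that can be pumped.
Here |Q| = 6
Therefore the proof uses p = 6

6


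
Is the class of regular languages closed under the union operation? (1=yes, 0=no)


Regular languages are closed under:
- Union (DFA product construction)
- Intersection (DFA product construction)
- Complement (swap accept/reject states)
- Concatenation (NFA construction)
- Kleene star (NFA construction)
union is in this list
Therefore: closed

1


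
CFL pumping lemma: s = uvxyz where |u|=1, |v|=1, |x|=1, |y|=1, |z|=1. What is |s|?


|s| = |u| + |v| + |x| + |y| + |z|
= 1 + 1 + 1 + 1 + 1
= 2 + 1 + 2
= 3 + 2
= 5

5


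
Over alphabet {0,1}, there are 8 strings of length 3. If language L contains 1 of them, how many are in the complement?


Alphabet: {0,1}
String length: 3
Total strings of length 3 = 2^3 = 8
Strings in L = 1
Complement = total - |L|
= 8 - 1
= 7

7


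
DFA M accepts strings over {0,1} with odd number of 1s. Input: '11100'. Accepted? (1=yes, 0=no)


DFA has 2 states: q_even (start, accept=no) and q_odd
Processing string '11100' character by character:
  Position 0: read '1', 1-count=1 -> q_odd
  Position 1: read '1', 1-count=2 -> q_even
  Position 2: read '1', 1-count=3 -> q_odd
  Position 3: read '0', 1-count=3 -> q_odd (no change)
  Position 4: read '0', 1-count=3 -> q_odd (no change)
Final state: q_odd, total 1s = 3 (odd); the DFA requires an odd count -> accept

1


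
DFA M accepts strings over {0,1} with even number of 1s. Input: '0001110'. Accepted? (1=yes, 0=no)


DFA has 2 states: q_even (start, accept=yes) and q_odd
Processing string '0001110' character by character:
  Position 0: read '0', 1-count=0 -> q_even (no change)
  Position 1: read '0', 1-count=0 -> q_even (no change)
  Position 2: read '0', 1-count=0 -> q_even (no change)
  Position 3: read '1', 1-count=1 -> q_odd
  Position 4: read '1', 1-count=2 -> q_even
  Position 5: read '1', 1-count=3 -> q_odd
  Position 6: read '0', 1-count=3 -> q_odd (no change)
Final state: q_odd, total 1s = 3 (odd); the DFA requires an even count -> reject

0


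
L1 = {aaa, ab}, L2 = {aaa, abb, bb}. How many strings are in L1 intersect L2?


L1 = {aaa, ab}
L2 = {aaa, abb, bb}
Checking each string in L1 against L2:
  'aaa': in L2? Yes
  'ab': in L2? No
Intersection = {aaa}
|L1 ∩ L2| = 1

1


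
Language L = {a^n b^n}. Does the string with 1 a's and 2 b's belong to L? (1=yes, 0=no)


Language requires equal numbers of a's and b's
PDA pushes for each 'a', pops for each 'b'
Number of a's = 1
Number of b's = 2
1 != 2 -> Reject

0


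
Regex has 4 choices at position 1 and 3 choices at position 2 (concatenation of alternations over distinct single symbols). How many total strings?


First group: 4 alternatives
Second group: 3 alternatives
Concatenation: each choice from group 1 pairs with each from group 2
Total = 4 x 3 = 12

12


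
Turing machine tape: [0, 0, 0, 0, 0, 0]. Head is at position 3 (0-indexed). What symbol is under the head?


Tape: [0, 0, 0, 0, 0, 0]
Positions: 0 1 2 3 4 5
Values:    0 0 0 0 0 0
Head at position 3
tape[3] = 0

0


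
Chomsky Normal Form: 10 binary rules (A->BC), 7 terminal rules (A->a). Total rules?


CNF allows two rule forms:
  A -> BC (binary): 10 rules
  A -> a (terminal): 7 rules
Total = 10 + 7 = 17

17


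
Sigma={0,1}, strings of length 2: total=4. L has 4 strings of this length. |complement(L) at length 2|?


Alphabet: {0,1}
String length: 2
Total strings of length 2 = 2^2 = 4
Strings in L = 4
Complement = total - |L|
= 4 - 4
= 0

0


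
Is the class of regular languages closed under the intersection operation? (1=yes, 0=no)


Regular languages are closed under:
- Union (DFA product construction)
- Intersection (DFA product construction)
- Complement (swap accept/reject states)
- Concatenation (NFA construction)
- Kleene star (NFA construction)
intersection is in this list
Therefore: closed

1


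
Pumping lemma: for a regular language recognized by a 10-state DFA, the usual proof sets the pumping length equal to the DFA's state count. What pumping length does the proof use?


Pumping lemma for regular languages (standard proof):
Take p = |Q|, the number of DFA states.
Any string of length >= |Q| passes through |Q|+1 states while reading its first |Q| symbols,
so by pigeonhole some state repeats, giving the loop that can be pumped.
Here |Q| = 10
Therefore the proof uses p = 10

10


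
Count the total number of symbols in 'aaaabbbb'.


String: 'aaaabbbb'
Counting characters:
  'a' appears 4 time(s)
  'b' appears 4 time(s)
Total length = 4 + 4 = 8

8


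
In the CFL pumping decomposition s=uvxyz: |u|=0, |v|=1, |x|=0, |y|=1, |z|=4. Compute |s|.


|s| = |u| + |v| + |x| + |y| + |z|
= 0 + 1 + 0 + 1 + 4
= 1 + 0 + 5
= 1 + 5
= 6

6


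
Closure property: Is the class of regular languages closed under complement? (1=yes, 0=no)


Regular languages are closed under all standard operations:
- Union: Yes (product construction)
- Intersection: Yes (product construction)
- Complement: Yes (swap accept/reject)
- Concatenation: Yes (NFA construction)
Operation: complement -> Closed

1


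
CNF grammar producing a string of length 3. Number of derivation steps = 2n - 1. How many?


Chomsky Normal Form derivation:
String length n = 3
Each step either:
  - Splits a nonterminal into two (n-1 such steps)
  - Converts a nonterminal to terminal (n such steps)
Total = (n-1) + n = 2n - 1
= 2(3) - 1
= 6 - 1
= 5

5


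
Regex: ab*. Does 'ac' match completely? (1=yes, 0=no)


Pattern: ab*
String: 'ac'
Pattern requires: exactly one 'a' followed by zero or more 'b's
First char is 'a' -> OK
Rest 'c': all b's? No
Result: 0

0


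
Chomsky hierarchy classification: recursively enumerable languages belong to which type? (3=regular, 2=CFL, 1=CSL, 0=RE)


Chomsky hierarchy levels:
  Type 3: Regular (DFA/NFA/regex)
  Type 2: Context-free (PDA)
  Type 1: Context-sensitive
  Type 0: Recursively enumerable (TM)
'recursively enumerable' corresponds to Type 0

0


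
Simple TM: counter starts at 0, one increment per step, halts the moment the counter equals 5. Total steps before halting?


Counter starts at 0. Counting sequence:
  Step 1: counter = 1
  Step 2: counter = 2
  Step 3: counter = 3
  Step 4: counter = 4
  Step 5: counter = 5
Counter reached 5 -> halt
Total steps = 5

5


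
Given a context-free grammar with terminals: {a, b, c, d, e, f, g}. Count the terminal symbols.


Terminal symbols: a, b, c, d, e, f, g
Counting each: a (#1), b (#2), c (#3), d (#4), e (#5), f (#6), g (#7)
Total = 7

7


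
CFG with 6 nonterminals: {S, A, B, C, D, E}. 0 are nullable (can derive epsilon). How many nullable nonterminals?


Nonterminals: {S, A, B, C, D, E}
A nonterminal is nullable if it can derive epsilon
Counting nullable nonterminals: 0
Total nullable = 0

0


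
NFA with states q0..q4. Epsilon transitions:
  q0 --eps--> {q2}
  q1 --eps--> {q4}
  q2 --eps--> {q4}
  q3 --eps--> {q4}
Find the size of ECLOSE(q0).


Starting from q0
Initialize closure = {q0}
Follow epsilon from q0 -> add q2
Follow epsilon from q2 -> add q4
Final closure: {q0, q2, q4}
Size = 3

3


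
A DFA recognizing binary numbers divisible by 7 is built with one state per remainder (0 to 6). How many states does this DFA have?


Divisibility by 7 is tracked via the remainder mod 7: 0, 1, ..., 6
The construction assigns one state to each remainder
Number of remainders = 7

7


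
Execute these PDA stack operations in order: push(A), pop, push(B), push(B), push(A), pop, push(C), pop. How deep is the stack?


Tracing stack operations:
  push(A) -> stack = [A], depth=1
  pop -> removed A, stack = [], depth=0
  push(B) -> stack = [B], depth=1
  push(B) -> stack = [B,B], depth=2
  push(A) -> stack = [B,B,A], depth=3
  pop -> removed A, stack = [B,B], depth=2
  push(C) -> stack = [B,B,C], depth=3
  pop -> removed C, stack = [B,B], depth=2
Final depth = 2

2


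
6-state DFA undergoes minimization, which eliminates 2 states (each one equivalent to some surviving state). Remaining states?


Original DFA: 6 states
Redundant states removed: 2
Minimized states = original - removed
= 6 - 2
= 4

4


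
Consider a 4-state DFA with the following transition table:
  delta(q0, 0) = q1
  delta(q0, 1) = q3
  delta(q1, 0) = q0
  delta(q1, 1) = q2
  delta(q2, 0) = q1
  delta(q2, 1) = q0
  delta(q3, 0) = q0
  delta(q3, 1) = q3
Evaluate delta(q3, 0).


Looking up transition function:
delta(q3, 0) in the table
Row: q3, Column: 0
Result: q0

q0


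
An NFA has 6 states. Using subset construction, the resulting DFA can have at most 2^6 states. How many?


NFA has 6 states
Subset construction: each DFA state = subset of NFA states
Maximum subsets = 2^6
2^6 = 64

64


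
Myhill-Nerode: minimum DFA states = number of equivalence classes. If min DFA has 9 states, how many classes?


Myhill-Nerode theorem:
Number of equivalence classes = number of states in minimal DFA
Minimal DFA states = 9
Therefore equivalence classes = 9

9


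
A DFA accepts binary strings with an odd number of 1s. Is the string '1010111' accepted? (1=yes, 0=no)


DFA has 2 states: q_even (start, accept=no) and q_odd
Processing string '1010111' character by character:
  Position 0: read '1', 1-count=1 -> q_odd
  Position 1: read '0', 1-count=1 -> q_odd (no change)
  Position 2: read '1', 1-count=2 -> q_even
  Position 3: read '0', 1-count=2 -> q_even (no change)
  Position 4: read '1', 1-count=3 -> q_odd
  Position 5: read '1', 1-count=4 -> q_even
  Position 6: read '1', 1-count=5 -> q_odd
Final state: q_odd, total 1s = 5 (odd); the DFA requires an odd count -> accept

1


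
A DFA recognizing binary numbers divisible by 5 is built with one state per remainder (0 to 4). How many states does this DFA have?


Divisibility by 5 is tracked via the remainder mod 5: 0, 1, ..., 4
The construction assigns one state to each remainder
Number of remainders = 5

5


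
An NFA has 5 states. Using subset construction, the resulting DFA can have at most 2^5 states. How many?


NFA has 5 states
Subset construction: each DFA state = subset of NFA states
Maximum subsets = 2^5
2^5 = 32

32


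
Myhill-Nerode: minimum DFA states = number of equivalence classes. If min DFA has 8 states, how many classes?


Myhill-Nerode theorem:
Number of equivalence classes = number of states in minimal DFA
Minimal DFA states = 8
Therefore equivalence classes = 8

8


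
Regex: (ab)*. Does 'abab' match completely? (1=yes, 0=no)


Pattern: (ab)*
String: 'abab'
Pattern requires: zero or more repetitions of 'ab'
Pairs: ['ab', 'ab']
All pairs are 'ab'? Yes
Result: 1

1


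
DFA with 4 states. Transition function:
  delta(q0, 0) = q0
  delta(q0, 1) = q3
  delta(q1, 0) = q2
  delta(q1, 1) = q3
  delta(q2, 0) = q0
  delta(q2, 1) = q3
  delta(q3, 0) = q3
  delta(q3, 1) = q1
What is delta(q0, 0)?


Looking up transition function:
delta(q0, 0) in the table
Row: q0, Column: 0
Result: q0

q0


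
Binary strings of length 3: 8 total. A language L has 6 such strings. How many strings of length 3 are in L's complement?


Alphabet: {0,1}
String length: 3
Total strings of length 3 = 2^3 = 8
Strings in L = 6
Complement = total - |L|
= 8 - 6
= 2

2


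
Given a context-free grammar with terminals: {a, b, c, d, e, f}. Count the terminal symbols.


Terminal symbols: a, b, c, d, e, f
Counting each: a (#1), b (#2), c (#3), d (#4), e (#5), f (#6)
Total = 6

6


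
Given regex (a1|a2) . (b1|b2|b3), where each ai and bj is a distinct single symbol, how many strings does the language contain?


First group: 2 alternatives
Second group: 3 alternatives
Concatenation: each choice from group 1 pairs with each from group 2
Total = 2 x 3 = 6

6


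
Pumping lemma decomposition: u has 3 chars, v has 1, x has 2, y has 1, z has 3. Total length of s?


|s| = |u| + |v| + |x| + |y| + |z|
= 3 + 1 + 2 + 1 + 3
= 4 + 2 + 4
= 6 + 4
= 10

10


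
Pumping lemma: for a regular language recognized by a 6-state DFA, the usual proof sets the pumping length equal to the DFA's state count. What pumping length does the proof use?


Pumping lemma for regular languages (standard proof):
Take p = |Q|, the number of DFA states.
Any string of length >= |Q| passes through |Q|+1 states while reading its first |Q| symbols,
so by pigeonhole some state repeats, giving the loop that can be pumped.
Here |Q| = 6
Therefore the proof uses p = 6

6


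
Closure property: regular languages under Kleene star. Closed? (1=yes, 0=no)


Regular languages are closed under:
- Union (DFA product construction)
- Intersection (DFA product construction)
- Complement (swap accept/reject states)
- Concatenation (NFA construction)
- Kleene star (NFA construction)
Kleene star is in this list
Therefore: closed

1


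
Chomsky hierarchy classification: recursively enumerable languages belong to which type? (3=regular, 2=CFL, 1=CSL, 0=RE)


Chomsky hierarchy levels:
  Type 3: Regular (DFA/NFA/regex)
  Type 2: Context-free (PDA)
  Type 1: Context-sensitive
  Type 0: Recursively enumerable (TM)
'recursively enumerable' corresponds to Type 0

0


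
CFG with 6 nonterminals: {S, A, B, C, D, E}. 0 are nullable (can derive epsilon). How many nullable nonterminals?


Nonterminals: {S, A, B, C, D, E}
A nonterminal is nullable if it can derive epsilon
Counting nullable nonterminals: 0
Total nullable = 0

0


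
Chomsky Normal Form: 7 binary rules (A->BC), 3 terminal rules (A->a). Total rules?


CNF allows two rule forms:
  A -> BC (binary): 7 rules
  A -> a (terminal): 3 rules
Total = 7 + 3 = 10

10


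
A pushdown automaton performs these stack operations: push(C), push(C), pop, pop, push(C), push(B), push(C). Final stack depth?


Tracing stack operations:
  push(C) -> stack = [C], depth=1
  push(C) -> stack = [C,C], depth=2
  pop -> removed C, stack = [C], depth=1
  pop -> removed C, stack = [], depth=0
  push(C) -> stack = [C], depth=1
  push(B) -> stack = [C,B], depth=2
  push(C) -> stack = [C,B,C], depth=3
Final depth = 3

3


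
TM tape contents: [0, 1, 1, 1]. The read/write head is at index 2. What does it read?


Tape: [0, 1, 1, 1]
Positions: 0 1 2 3
Values:    0 1 1 1
Head at position 2
tape[2] = 1

1


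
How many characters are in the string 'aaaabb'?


String: 'aaaabb'
Counting characters:
  'a' appears 4 time(s)
  'b' appears 2 time(s)
Total length = 4 + 2 = 6

6


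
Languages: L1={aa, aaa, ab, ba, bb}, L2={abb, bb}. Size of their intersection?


L1 = {aa, aaa, ab, ba, bb}
L2 = {abb, bb}
Checking each string in L1 against L2:
  'aa': in L2? No
  'aaa': in L2? No
  'ab': in L2? No
  'ba': in L2? No
  'bb': in L2? Yes
Intersection = {bb}
|L1 ∩ L2| = 1

1


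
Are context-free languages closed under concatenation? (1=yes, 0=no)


CFL closure properties:
  Closed under: union, concatenation, Kleene star
  NOT closed under: intersection, complement
Operation 'concatenation' is in closed list -> Yes (closed)

1


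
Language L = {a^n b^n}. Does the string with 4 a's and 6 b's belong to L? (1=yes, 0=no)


Language requires equal numbers of a's and b's
PDA pushes for each 'a', pops for each 'b'
Number of a's = 4
Number of b's = 6
4 != 6 -> Reject

0


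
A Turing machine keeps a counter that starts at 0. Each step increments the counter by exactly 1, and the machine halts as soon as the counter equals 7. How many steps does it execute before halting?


Counter starts at 0. Counting sequence:
  Step 1: counter = 1
  Step 2: counter = 2
  Step 3: counter = 3
  Step 4: counter = 4
  Step 5: counter = 5
  Step 6: counter = 6
  Step 7: counter = 7
Counter reached 7 -> halt
Total steps = 7

7


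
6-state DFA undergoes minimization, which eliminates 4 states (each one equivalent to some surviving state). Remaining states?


Original DFA: 6 states
Redundant states removed: 4
Minimized states = original - removed
= 6 - 4
= 2

2


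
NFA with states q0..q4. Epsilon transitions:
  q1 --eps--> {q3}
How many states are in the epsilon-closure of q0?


Starting from q0
Initialize closure = {q0}
q0 has no outgoing epsilon transitions -> nothing to add
Final closure: {q0}
Size = 1

1


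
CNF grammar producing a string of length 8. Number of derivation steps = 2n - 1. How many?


Chomsky Normal Form derivation:
String length n = 8
Each step either:
  - Splits a nonterminal into two (n-1 such steps)
  - Converts a nonterminal to terminal (n such steps)
Total = (n-1) + n = 2n - 1
= 2(8) - 1
= 16 - 1
= 15

15


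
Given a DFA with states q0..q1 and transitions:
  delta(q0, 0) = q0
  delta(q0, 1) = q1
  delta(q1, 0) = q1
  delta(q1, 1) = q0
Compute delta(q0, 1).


Looking up transition function:
delta(q0, 1) in the table
Row: q0, Column: 1
Result: q1

q1


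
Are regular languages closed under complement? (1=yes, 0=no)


Regular languages are closed under:
- Union (DFA product construction)
- Intersection (DFA product construction)
- Complement (swap accept/reject states)
- Concatenation (NFA construction)
- Kleene star (NFA construction)
complement is in this list
Therefore: closed

1


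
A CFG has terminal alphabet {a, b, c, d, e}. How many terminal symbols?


Terminal symbols: a, b, c, d, e
Counting each: a (#1), b (#2), c (#3), d (#4), e (#5)
Total = 5

5


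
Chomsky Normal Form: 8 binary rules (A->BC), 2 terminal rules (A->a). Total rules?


CNF allows two rule forms:
  A -> BC (binary): 8 rules
  A -> a (terminal): 2 rules
Total = 8 + 2 = 10

10


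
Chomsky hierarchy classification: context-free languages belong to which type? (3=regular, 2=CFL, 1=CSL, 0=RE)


Chomsky hierarchy levels:
  Type 3: Regular (DFA/NFA/regex)
  Type 2: Context-free (PDA)
  Type 1: Context-sensitive
  Type 0: Recursively enumerable (TM)
'context-free' corresponds to Type 2

2


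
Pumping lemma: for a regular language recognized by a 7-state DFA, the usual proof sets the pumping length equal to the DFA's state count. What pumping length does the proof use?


Pumping lemma for regular languages (standard proof):
Take p = |Q|, the number of DFA states.
Any string of length >= |Q| passes through |Q|+1 states while reading its first |Q| symbols,
so by pigeonhole some state repeats, giving the loop that can be pumped.
Here |Q| = 7
Therefore the proof uses p = 7

7


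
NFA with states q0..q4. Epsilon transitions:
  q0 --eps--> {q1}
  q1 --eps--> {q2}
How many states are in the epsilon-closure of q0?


Starting from q0
Initialize closure = {q0}
Follow epsilon from q0 -> add q1
Follow epsilon from q1 -> add q2
Final closure: {q0, q1, q2}
Size = 3

3


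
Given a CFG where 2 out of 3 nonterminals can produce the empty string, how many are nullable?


Nonterminals: {S, A, B}
A nonterminal is nullable if it can derive epsilon
Counting nullable nonterminals: 2
Total nullable = 2

2


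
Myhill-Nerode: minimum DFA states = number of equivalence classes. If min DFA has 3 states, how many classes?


Myhill-Nerode theorem:
Number of equivalence classes = number of states in minimal DFA
Minimal DFA states = 3
Therefore equivalence classes = 3

3


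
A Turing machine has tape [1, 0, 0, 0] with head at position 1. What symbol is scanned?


Tape: [1, 0, 0, 0]
Positions: 0 1 2 3
Values:    1 0 0 0
Head at position 1
tape[1] = 0

0


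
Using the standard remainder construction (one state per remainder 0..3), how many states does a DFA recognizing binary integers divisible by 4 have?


Divisibility by 4 is tracked via the remainder mod 4: 0, 1, ..., 3
The construction assigns one state to each remainder
Number of remainders = 4

4


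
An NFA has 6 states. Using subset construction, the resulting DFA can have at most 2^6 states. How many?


NFA has 6 states
Subset construction: each DFA state = subset of NFA states
Maximum subsets = 2^6
2^6 = 64

64


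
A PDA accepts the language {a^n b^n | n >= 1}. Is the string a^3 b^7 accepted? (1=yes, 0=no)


Language requires equal numbers of a's and b's
PDA pushes for each 'a', pops for each 'b'
Number of a's = 3
Number of b's = 7
3 != 7 -> Reject

0


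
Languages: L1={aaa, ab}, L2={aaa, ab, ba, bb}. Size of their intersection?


L1 = {aaa, ab}
L2 = {aaa, ab, ba, bb}
Checking each string in L1 against L2:
  'aaa': in L2? Yes
  'ab': in L2? Yes
Intersection = {aaa, ab}
|L1 ∩ L2| = 2

2


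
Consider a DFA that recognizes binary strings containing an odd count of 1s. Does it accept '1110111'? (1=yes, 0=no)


DFA has 2 states: q_even (start, accept=no) and q_odd
Processing string '1110111' character by character:
  Position 0: read '1', 1-count=1 -> q_odd
  Position 1: read '1', 1-count=2 -> q_even
  Position 2: read '1', 1-count=3 -> q_odd
  Position 3: read '0', 1-count=3 -> q_odd (no change)
  Position 4: read '1', 1-count=4 -> q_even
  Position 5: read '1', 1-count=5 -> q_odd
  Position 6: read '1', 1-count=6 -> q_even
Final state: q_even, total 1s = 6 (even); the DFA requires an odd count -> reject

0


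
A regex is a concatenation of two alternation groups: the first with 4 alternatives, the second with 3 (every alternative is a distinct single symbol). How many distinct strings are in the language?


First group: 4 alternatives
Second group: 3 alternatives
Concatenation: each choice from group 1 pairs with each from group 2
Total = 4 x 3 = 12

12


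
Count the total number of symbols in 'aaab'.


String: 'aaab'
Counting characters:
  'a' appears 3 time(s)
  'b' appears 1 time(s)
Total length = 3 + 1 = 4

4


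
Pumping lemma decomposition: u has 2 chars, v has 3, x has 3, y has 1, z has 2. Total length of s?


|s| = |u| + |v| + |x| + |y| + |z|
= 2 + 3 + 3 + 1 + 2
= 5 + 3 + 3
= 8 + 3
= 11

11


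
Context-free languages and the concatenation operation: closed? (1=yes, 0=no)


CFL closure properties:
  Closed under: union, concatenation, Kleene star
  NOT closed under: intersection, complement
Operation 'concatenation' is in closed list -> Yes (closed)

1


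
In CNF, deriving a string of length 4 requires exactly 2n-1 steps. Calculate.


Chomsky Normal Form derivation:
String length n = 4
Each step either:
  - Splits a nonterminal into two (n-1 such steps)
  - Converts a nonterminal to terminal (n such steps)
Total = (n-1) + n = 2n - 1
= 2(4) - 1
= 8 - 1
= 7

7


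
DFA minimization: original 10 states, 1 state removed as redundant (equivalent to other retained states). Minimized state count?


Original DFA: 10 states
Redundant states removed: 1
Minimized states = original - removed
= 10 - 1
= 9

9


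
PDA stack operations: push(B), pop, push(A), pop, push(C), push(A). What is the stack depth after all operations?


Tracing stack operations:
  push(B) -> stack = [B], depth=1
  pop -> removed B, stack = [], depth=0
  push(A) -> stack = [A], depth=1
  pop -> removed A, stack = [], depth=0
  push(C) -> stack = [C], depth=1
  push(A) -> stack = [C,A], depth=2
Final depth = 2

2


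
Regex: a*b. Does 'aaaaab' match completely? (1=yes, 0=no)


Pattern: a*b
String: 'aaaaab'
Pattern requires: zero or more 'a's followed by exactly one 'b'
Found 5 leading 'a's
Remaining: 'b'
Remaining is exactly 'b' -> match
Result: 1

1


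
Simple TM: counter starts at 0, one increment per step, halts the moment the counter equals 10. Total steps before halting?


Counter starts at 0. Counting sequence:
  Step 1: counter = 1
  Step 2: counter = 2
  Step 3: counter = 3
  Step 4: counter = 4
  Step 5: counter = 5
  Step 6: counter = 6
  ...
  Step 10: counter = 10
Counter reached 10 -> halt
Total steps = 10

10


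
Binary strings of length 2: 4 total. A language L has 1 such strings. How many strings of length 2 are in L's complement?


Alphabet: {0,1}
String length: 2
Total strings of length 2 = 2^2 = 4
Strings in L = 1
Complement = total - |L|
= 4 - 1
= 3

3


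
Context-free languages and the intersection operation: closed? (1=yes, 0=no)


CFL closure properties:
  Closed under: union, concatenation, Kleene star
  NOT closed under: intersection, complement
Operation 'intersection' is in not-closed list -> No (not closed)

0


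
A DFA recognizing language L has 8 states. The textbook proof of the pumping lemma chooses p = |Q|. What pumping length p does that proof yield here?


Pumping lemma for regular languages (standard proof):
Take p = |Q|, the number of DFA states.
Any string of length >= |Q| passes through |Q|+1 states while reading its first |Q| symbols,
so by pigeonhole some state repeats, giving the loop that can be pumped.
Here |Q| = 8
Therefore the proof uses p = 8

8


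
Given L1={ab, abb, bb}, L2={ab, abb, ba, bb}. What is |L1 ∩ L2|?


L1 = {ab, abb, bb}
L2 = {ab, abb, ba, bb}
Checking each string in L1 against L2:
  'ab': in L2? Yes
  'abb': in L2? Yes
  'bb': in L2? Yes
Intersection = {ab, abb, bb}
|L1 ∩ L2| = 3

3


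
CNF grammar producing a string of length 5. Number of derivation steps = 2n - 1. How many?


Chomsky Normal Form derivation:
String length n = 5
Each step either:
  - Splits a nonterminal into two (n-1 such steps)
  - Converts a nonterminal to terminal (n such steps)
Total = (n-1) + n = 2n - 1
= 2(5) - 1
= 10 - 1
= 9

9


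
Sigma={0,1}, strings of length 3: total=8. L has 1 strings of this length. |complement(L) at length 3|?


Alphabet: {0,1}
String length: 3
Total strings of length 3 = 2^3 = 8
Strings in L = 1
Complement = total - |L|
= 8 - 1
= 7

7


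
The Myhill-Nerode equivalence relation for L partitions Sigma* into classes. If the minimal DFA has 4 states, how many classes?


Myhill-Nerode theorem:
Number of equivalence classes = number of states in minimal DFA
Minimal DFA states = 4
Therefore equivalence classes = 4

4


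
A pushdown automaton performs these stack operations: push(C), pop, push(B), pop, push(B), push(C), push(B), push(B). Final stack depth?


Tracing stack operations:
  push(C) -> stack = [C], depth=1
  pop -> removed C, stack = [], depth=0
  push(B) -> stack = [B], depth=1
  pop -> removed B, stack = [], depth=0
  push(B) -> stack = [B], depth=1
  push(C) -> stack = [B,C], depth=2
  push(B) -> stack = [B,C,B], depth=3
  push(B) -> stack = [B,C,B,B], depth=4
Final depth = 4

4


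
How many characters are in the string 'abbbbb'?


String: 'abbbbb'
Counting characters:
  'a' appears 1 time(s)
  'b' appears 5 time(s)
Total length = 1 + 5 = 6

6


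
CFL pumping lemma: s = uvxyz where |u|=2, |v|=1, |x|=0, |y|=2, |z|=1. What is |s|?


|s| = |u| + |v| + |x| + |y| + |z|
= 2 + 1 + 0 + 2 + 1
= 3 + 0 + 3
= 3 + 3
= 6

6


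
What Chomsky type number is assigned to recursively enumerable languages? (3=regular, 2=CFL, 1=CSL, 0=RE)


Chomsky hierarchy levels:
  Type 3: Regular (DFA/NFA/regex)
  Type 2: Context-free (PDA)
  Type 1: Context-sensitive
  Type 0: Recursively enumerable (TM)
'recursively enumerable' corresponds to Type 0

0


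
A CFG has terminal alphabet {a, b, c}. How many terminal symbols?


Terminal symbols: a, b, c
Counting each: a (#1), b (#2), c (#3)
Total = 3

3


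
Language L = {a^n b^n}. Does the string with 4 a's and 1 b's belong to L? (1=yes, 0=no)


Language requires equal numbers of a's and b's
PDA pushes for each 'a', pops for each 'b'
Number of a's = 4
Number of b's = 1
4 != 1 -> Reject

0


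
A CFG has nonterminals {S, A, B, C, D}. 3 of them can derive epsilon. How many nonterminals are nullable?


Nonterminals: {S, A, B, C, D}
A nonterminal is nullable if it can derive epsilon
Counting nullable nonterminals: 3
Total nullable = 3

3


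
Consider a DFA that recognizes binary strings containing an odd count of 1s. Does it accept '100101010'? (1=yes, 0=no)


DFA has 2 states: q_even (start, accept=no) and q_odd
Processing string '100101010' character by character:
  Position 0: read '1', 1-count=1 -> q_odd
  Position 1: read '0', 1-count=1 -> q_odd (no change)
  Position 2: read '0', 1-count=1 -> q_odd (no change)
  Position 3: read '1', 1-count=2 -> q_even
  Position 4: read '0', 1-count=2 -> q_even (no change)
  Position 5: read '1', 1-count=3 -> q_odd
  Position 6: read '0', 1-count=3 -> q_odd (no change)
  Position 7: read '1', 1-count=4 -> q_even
  Position 8: read '0', 1-count=4 -> q_even (no change)
Final state: q_even, total 1s = 4 (even); the DFA requires an odd count -> reject

0


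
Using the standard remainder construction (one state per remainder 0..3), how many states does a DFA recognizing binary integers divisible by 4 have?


Divisibility by 4 is tracked via the remainder mod 4: 0, 1, ..., 3
The construction assigns one state to each remainder
Number of remainders = 4

4


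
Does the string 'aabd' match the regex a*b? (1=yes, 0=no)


Pattern: a*b
String: 'aabd'
Pattern requires: zero or more 'a's followed by exactly one 'b'
Found 2 leading 'a's
Remaining: 'bd'
Remaining is not 'b' -> no match
Result: 0

0


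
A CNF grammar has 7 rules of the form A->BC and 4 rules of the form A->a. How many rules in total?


CNF allows two rule forms:
  A -> BC (binary): 7 rules
  A -> a (terminal): 4 rules
Total = 7 + 4 = 11

11


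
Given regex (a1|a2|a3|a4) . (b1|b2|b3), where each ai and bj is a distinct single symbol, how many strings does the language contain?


First group: 4 alternatives
Second group: 3 alternatives
Concatenation: each choice from group 1 pairs with each from group 2
Total = 4 x 3 = 12

12


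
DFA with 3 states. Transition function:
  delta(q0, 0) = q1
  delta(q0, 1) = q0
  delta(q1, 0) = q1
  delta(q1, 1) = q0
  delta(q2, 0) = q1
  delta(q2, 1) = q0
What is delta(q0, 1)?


Looking up transition function:
delta(q0, 1) in the table
Row: q0, Column: 1
Result: q0

q0


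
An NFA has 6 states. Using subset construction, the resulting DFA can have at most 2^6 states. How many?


NFA has 6 states
Subset construction: each DFA state = subset of NFA states
Maximum subsets = 2^6
2^6 = 64

64


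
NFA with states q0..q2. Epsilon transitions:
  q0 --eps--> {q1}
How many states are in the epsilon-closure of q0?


Starting from q0
Initialize closure = {q0}
Follow epsilon from q0 -> add q1
Final closure: {q0, q1}
Size = 2

2


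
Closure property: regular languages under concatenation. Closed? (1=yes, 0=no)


Regular languages are closed under:
- Union (DFA product construction)
- Intersection (DFA product construction)
- Complement (swap accept/reject states)
- Concatenation (NFA construction)
- Kleene star (NFA construction)
concatenation is in this list
Therefore: closed

1


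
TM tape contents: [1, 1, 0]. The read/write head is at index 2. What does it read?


Tape: [1, 1, 0]
Positions: 0 1 2
Values:    1 1 0
Head at position 2
tape[2] = 0

0


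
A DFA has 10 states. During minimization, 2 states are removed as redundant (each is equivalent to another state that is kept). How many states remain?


Original DFA: 10 states
Redundant states removed: 2
Minimized states = original - removed
= 10 - 2
= 8

8


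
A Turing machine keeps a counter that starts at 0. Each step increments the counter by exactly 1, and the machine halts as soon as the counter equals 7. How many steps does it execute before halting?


Counter starts at 0. Counting sequence:
  Step 1: counter = 1
  Step 2: counter = 2
  Step 3: counter = 3
  Step 4: counter = 4
  Step 5: counter = 5
  Step 6: counter = 6
  Step 7: counter = 7
Counter reached 7 -> halt
Total steps = 7

7


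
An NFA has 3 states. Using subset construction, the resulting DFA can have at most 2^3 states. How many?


NFA has 3 states
Subset construction: each DFA state = subset of NFA states
Maximum subsets = 2^3
2^3 = 8

8


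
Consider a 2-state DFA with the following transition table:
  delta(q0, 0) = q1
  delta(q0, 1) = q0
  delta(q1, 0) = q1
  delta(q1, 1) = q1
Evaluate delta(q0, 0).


Looking up transition function:
delta(q0, 0) in the table
Row: q0, Column: 0
Result: q1

q1
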